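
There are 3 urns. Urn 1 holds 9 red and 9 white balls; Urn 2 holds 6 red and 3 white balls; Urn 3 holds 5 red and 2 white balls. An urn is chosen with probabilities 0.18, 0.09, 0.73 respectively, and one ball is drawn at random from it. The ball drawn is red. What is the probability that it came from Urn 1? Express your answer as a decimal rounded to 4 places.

Posterior probability ≈ 0.1340

P(red|Urn 1) = 0.5; P(red|Urn 2) = 0.6667; P(red|Urn 3) = 0.7143.
Prior × likelihood for each source: 0.18·0.5=0.09000, 0.09·0.6667=0.06000, 0.73·0.7143=0.5214. Summing gives P(red) = 0.67143.
P(Urn 1 | red) = 0.09000 / 0.67143 = 0.1340.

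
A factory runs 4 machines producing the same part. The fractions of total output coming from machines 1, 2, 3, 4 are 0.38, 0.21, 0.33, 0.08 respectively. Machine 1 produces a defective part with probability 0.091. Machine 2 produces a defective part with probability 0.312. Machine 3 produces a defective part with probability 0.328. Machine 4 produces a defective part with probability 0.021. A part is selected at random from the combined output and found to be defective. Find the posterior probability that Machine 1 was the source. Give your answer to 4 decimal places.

Posterior probability ≈ 0.1647

Tabulate prior·likelihood by source: [1] prior 0.38, lik 0.091, product 0.03458; [2] prior 0.21, lik 0.312, product 0.06552; [3] prior 0.33, lik 0.328, product 0.1082; [4] prior 0.08, lik 0.021, product 0.001680.
Normalizing constant = 0.21002; the posterior for Machine 1 is its product over the sum, 0.03458/0.21002 = 0.1647.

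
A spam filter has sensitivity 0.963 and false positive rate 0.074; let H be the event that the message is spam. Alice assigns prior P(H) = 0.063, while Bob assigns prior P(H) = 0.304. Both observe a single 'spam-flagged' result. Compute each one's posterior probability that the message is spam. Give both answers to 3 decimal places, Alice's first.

The likelihood ratio for a 'spam-flagged' result is 0.963/0.074 = 13.014.
Alice: prior odds 0.063/0.937 = 0.067236; posterior odds 0.87497; posterior probability 0.467.
Bob: prior odds 0.304/0.696 = 0.43678; posterior odds 5.6841; posterior probability 0.850.

Alice: 0.467; Bob: 0.850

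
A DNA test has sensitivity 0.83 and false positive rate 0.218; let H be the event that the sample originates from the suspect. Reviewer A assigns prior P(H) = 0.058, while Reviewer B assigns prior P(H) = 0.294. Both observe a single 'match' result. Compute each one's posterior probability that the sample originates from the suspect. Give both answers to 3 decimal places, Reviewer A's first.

P('+'|H) = 0.83, P('+'|¬H) = 0.218.
Reviewer A: numerator 0.83·0.058 = 0.048140; evidence = 0.048140+0.218·0.942 = 0.25350; posterior = 0.190.
Reviewer B: numerator 0.83·0.294 = 0.24402; evidence = 0.24402+0.218·0.706 = 0.39793; posterior = 0.613.

Reviewer A: 0.190; Reviewer B: 0.613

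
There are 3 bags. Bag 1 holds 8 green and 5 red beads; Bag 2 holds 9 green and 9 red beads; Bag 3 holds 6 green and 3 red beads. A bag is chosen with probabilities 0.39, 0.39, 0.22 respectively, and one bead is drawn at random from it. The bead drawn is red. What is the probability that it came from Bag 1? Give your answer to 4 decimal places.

Posterior probability ≈ 0.3586

Tabulate prior·likelihood by source: [1] prior 0.39, lik 0.3846, product 0.1500; [2] prior 0.39, lik 0.5, product 0.1950; [3] prior 0.22, lik 0.3333, product 0.07333.
Normalizing constant = 0.41833; the posterior for Bag 1 is its product over the sum, 0.1500/0.41833 = 0.3586.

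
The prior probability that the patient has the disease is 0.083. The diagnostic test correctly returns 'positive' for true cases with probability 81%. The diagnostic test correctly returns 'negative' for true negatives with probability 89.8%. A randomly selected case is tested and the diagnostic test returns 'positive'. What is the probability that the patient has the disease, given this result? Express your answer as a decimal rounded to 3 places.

P(H | E) ≈ 0.418

Write H for 'the patient has the disease'. Prior odds H:¬H = 0.083/0.917 = 0.090513. For the 'positive' outcome, the likelihood ratio is 0.81/0.102 = 7.9412.
Posterior odds = 0.090513 × 7.9412 = 0.71878, so P(H|E) = 0.71878/(1+0.71878) = 0.418.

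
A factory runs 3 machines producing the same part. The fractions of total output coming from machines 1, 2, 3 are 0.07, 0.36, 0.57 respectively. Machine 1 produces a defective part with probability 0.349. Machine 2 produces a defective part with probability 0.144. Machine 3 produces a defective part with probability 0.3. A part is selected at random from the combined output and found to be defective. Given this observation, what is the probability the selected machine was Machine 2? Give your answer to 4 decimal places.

P(defective|M1) = 0.349; P(defective|M2) = 0.144; P(defective|M3) = 0.3.
Prior × likelihood for each source: 0.07·0.349=0.02443, 0.36·0.144=0.05184, 0.57·0.3=0.1710. Summing gives P(defective) = 0.24727.
P(Machine 2 | defective) = 0.05184 / 0.24727 = 0.2096.

Posterior probability ≈ 0.2096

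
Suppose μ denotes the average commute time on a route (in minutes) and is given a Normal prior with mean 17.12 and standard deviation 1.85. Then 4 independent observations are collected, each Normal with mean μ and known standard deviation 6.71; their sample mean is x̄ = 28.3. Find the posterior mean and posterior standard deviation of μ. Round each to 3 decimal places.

Posterior mean ≈ 19.727; posterior SD ≈ 1.620

With known σ, the Normal prior is conjugate. Weight on the data is w = (n/σ²)/(n/σ² + 1/τ₀²) = 0.0888413/(0.0888413+0.292184) = 0.23316.
Posterior mean = w·x̄ + (1−w)·μ₀ = 0.23316·28.3 + 0.76684·17.12 = 19.727. Posterior variance = 1/(0.0888413+0.292184) = 2.62450, so SD = 1.620.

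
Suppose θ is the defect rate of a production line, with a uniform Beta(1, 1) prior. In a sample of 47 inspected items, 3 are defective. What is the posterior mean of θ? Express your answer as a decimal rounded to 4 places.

Observing 3 successes and 44 failures updates Beta(1, 1) by adding the success and failure counts to the two shape parameters: α = 1+3 = 4, β = 1+44 = 45.
E[θ | data] = 4/(4+45) = 0.0816.

Posterior mean ≈ 0.0816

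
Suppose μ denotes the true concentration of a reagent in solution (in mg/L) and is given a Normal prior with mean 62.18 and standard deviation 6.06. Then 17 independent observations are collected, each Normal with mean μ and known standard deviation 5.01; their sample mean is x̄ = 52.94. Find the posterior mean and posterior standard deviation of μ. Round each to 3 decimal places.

Prior precision 1/τ₀² = 1/6.06² = 0.0272304; data precision n/σ² = 17/5.01² = 0.677288.
Posterior precision = 0.0272304 + 0.677288 = 0.704519, giving posterior SD = 1/√0.704519 = 1.191.
Posterior mean = (0.0272304·62.18 + 0.677288·52.94) / 0.704519 = 53.297.

Posterior mean ≈ 53.297; posterior SD ≈ 1.191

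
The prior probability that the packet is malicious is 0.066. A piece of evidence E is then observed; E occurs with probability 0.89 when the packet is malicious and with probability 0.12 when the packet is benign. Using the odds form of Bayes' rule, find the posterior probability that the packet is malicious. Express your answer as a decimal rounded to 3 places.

Posterior probability ≈ 0.344

Prior odds = 0.066/(1−0.066) = 0.070664.
Likelihood ratio for E = 0.89/0.12 = 7.4167.
Posterior odds = prior odds × LR = 0.52409.
Posterior probability = odds/(1+odds) = 0.52409/1.5241 = 0.344.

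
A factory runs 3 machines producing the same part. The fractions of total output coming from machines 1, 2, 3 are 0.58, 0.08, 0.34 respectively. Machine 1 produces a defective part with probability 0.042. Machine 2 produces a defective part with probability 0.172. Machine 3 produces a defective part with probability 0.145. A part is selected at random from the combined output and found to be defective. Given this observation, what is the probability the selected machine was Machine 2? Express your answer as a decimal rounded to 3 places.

Posterior probability ≈ 0.157

Tabulate prior·likelihood by source: [1] prior 0.58, lik 0.042, product 0.02436; [2] prior 0.08, lik 0.172, product 0.01376; [3] prior 0.34, lik 0.145, product 0.04930.
Normalizing constant = 0.087420; the posterior for Machine 2 is its product over the sum, 0.01376/0.087420 = 0.157.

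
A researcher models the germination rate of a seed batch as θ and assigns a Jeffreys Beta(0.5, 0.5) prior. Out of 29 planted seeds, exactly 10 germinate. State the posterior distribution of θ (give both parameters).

Posterior: Beta(10.5, 19.5)

The binomial likelihood is conjugate to the Beta prior: with 10 successes and 19 failures, the posterior is Beta(0.5+10, 0.5+19) = Beta(10.5, 19.5).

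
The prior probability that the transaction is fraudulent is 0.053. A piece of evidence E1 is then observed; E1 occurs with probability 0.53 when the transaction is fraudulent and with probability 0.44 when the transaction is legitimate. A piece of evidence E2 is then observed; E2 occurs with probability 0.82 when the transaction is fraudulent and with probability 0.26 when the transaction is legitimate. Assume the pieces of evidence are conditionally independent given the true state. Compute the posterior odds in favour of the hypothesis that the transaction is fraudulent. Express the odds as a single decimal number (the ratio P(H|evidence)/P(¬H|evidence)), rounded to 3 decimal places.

Prior odds = 0.053/(1−0.053) = 0.055966. In log-odds, ln(0.055966) = -2.8830.
Add log likelihood ratios: ln(1.2045) + ln(3.1538) = 1.3347.
Posterior log-odds = -1.5483, so posterior odds = exp(-1.5483) = 0.21261.

Posterior odds ≈ 0.213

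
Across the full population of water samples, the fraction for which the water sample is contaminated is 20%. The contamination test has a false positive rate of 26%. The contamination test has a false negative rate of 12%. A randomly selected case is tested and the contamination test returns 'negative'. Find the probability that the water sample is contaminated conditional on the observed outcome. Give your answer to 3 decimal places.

P(H | E) ≈ 0.039

Write H for 'the water sample is contaminated'. Prior odds H:¬H = 0.2/0.8 = 0.25000. For the 'negative' outcome, the likelihood ratio is 0.12/0.74 = 0.16216.
Posterior odds = 0.25000 × 0.16216 = 0.040541, so P(H|E) = 0.040541/(1+0.040541) = 0.039.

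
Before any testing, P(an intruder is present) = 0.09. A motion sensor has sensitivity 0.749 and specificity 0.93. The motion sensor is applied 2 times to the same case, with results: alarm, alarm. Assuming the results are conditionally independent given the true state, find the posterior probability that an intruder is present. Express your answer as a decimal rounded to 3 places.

Let H be the event that an intruder is present; start with P(H) = 0.09. P('alarm'|H) = 0.749, P('alarm'|¬H) = 0.07.
Update on result 1 ('alarm'): P(H) ← 0.749·0.0900 / (0.749·0.0900 + 0.07·0.9100) = 0.067410/0.13111 = 0.5141.
Update on result 2 ('alarm'): P(H) ← 0.749·0.5141 / (0.749·0.5141 + 0.07·0.4859) = 0.38510/0.41911 = 0.9189.

Posterior P(H) ≈ 0.919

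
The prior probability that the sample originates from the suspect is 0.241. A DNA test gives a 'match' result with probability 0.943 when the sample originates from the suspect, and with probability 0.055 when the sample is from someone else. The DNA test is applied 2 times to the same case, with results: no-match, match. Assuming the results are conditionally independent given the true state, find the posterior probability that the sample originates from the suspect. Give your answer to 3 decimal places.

Posterior P(H) ≈ 0.247

Let H be the event that the sample originates from the suspect; start with P(H) = 0.241. P('match'|H) = 0.943, P('match'|¬H) = 0.055.
Update on result 1 ('no-match'): P(H) ← 0.057·0.2410 / (0.057·0.2410 + 0.945·0.7590) = 0.013737/0.73099 = 0.0188.
Update on result 2 ('match'): P(H) ← 0.943·0.0188 / (0.943·0.0188 + 0.055·0.9812) = 0.017721/0.071688 = 0.2472.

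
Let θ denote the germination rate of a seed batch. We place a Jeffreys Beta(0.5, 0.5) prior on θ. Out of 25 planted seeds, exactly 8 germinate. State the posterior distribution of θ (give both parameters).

The binomial likelihood is conjugate to the Beta prior: with 8 successes and 17 failures, the posterior is Beta(0.5+8, 0.5+17) = Beta(8.5, 17.5).

Posterior: Beta(8.5, 17.5)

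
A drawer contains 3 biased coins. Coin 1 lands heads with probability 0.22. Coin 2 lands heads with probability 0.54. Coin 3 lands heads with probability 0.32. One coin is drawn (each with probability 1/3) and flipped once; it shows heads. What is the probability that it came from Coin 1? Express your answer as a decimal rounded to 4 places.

Tabulate prior·likelihood by source: [1] prior 0.333333, lik 0.22, product 0.07333; [2] prior 0.333333, lik 0.54, product 0.1800; [3] prior 0.333333, lik 0.32, product 0.1067.
Normalizing constant = 0.36000; the posterior for Coin 1 is its product over the sum, 0.07333/0.36000 = 0.2037.

Posterior probability ≈ 0.2037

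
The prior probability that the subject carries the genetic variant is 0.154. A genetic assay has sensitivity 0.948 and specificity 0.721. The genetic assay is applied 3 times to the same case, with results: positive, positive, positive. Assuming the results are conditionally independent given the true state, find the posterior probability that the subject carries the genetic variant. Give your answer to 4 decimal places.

Posterior P(H) ≈ 0.8772

Let H be the event that the subject carries the genetic variant; start with P(H) = 0.154. P('positive'|H) = 0.948, P('positive'|¬H) = 0.279.
Update on result 1 ('positive'): P(H) ← 0.948·0.1540 / (0.948·0.1540 + 0.279·0.8460) = 0.14599/0.38203 = 0.3822.
Update on result 2 ('positive'): P(H) ← 0.948·0.3822 / (0.948·0.3822 + 0.279·0.6178) = 0.36228/0.53466 = 0.6776.
Update on result 3 ('positive'): P(H) ← 0.948·0.6776 / (0.948·0.6776 + 0.279·0.3224) = 0.64236/0.73231 = 0.8772.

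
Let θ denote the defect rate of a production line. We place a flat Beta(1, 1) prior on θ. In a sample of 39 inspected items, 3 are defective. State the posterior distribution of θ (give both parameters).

Observing 3 successes and 36 failures updates Beta(1, 1) by adding the success and failure counts to the two shape parameters: α = 1+3 = 4, β = 1+36 = 37.

Posterior: Beta(4, 37)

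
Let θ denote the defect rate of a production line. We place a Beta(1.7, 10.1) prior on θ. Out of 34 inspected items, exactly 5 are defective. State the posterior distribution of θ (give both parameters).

Posterior: Beta(6.7, 39.1)

The binomial likelihood is conjugate to the Beta prior: with 5 successes and 29 failures, the posterior is Beta(1.7+5, 10.1+29) = Beta(6.7, 39.1).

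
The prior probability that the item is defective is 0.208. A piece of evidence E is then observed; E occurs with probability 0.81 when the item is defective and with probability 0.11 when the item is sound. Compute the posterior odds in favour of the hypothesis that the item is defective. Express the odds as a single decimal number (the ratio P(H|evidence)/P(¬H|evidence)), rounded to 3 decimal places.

Prior odds = 0.208/(1−0.208) = 0.26263.
Likelihood ratio for E = 0.81/0.11 = 7.3636.
Posterior odds = prior odds × LR = 1.9339.

Posterior odds ≈ 1.934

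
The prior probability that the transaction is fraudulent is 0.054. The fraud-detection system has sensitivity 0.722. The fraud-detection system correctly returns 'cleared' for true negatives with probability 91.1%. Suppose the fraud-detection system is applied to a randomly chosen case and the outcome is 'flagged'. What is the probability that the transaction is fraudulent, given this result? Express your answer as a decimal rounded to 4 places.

P(H | E) ≈ 0.3165

Let H be the event that the transaction is fraudulent. P(H) = 0.054, so P(¬H) = 0.946. With E the 'flagged' result, P(E|H) = 0.722 and P(E|¬H) = 0.089.
P(E) = 0.722·0.054 + 0.089·0.946 = 0.038988 + 0.084194 = 0.12318.
By Bayes' theorem, P(H|E) = 0.038988 / 0.12318 = 0.3165.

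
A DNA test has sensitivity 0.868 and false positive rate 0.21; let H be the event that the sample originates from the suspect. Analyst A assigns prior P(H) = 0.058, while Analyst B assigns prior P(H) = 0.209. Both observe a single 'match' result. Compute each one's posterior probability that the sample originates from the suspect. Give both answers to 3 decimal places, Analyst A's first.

Analyst A: 0.203; Analyst B: 0.522

P('+'|H) = 0.868, P('+'|¬H) = 0.21.
Analyst A: numerator 0.868·0.058 = 0.050344; evidence = 0.050344+0.21·0.942 = 0.24816; posterior = 0.203.
Analyst B: numerator 0.868·0.209 = 0.18141; evidence = 0.18141+0.21·0.791 = 0.34752; posterior = 0.522.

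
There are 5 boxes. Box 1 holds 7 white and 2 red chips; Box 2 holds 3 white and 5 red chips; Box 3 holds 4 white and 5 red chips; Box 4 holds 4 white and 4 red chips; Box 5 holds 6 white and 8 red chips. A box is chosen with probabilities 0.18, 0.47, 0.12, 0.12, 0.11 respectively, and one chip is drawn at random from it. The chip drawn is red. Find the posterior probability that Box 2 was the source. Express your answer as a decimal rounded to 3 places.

Tabulate prior·likelihood by source: [1] prior 0.18, lik 0.2222, product 0.04000; [2] prior 0.47, lik 0.625, product 0.2937; [3] prior 0.12, lik 0.5556, product 0.06667; [4] prior 0.12, lik 0.5, product 0.06000; [5] prior 0.11, lik 0.5714, product 0.06286.
Normalizing constant = 0.52327; the posterior for Box 2 is its product over the sum, 0.2937/0.52327 = 0.561.

Posterior probability ≈ 0.561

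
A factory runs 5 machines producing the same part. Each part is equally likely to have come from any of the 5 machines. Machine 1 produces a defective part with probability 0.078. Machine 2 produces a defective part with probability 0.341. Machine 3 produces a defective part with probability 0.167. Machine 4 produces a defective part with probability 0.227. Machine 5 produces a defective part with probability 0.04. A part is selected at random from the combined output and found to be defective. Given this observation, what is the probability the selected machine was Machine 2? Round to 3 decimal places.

Tabulate prior·likelihood by source: [1] prior 0.2, lik 0.078, product 0.01560; [2] prior 0.2, lik 0.341, product 0.06820; [3] prior 0.2, lik 0.167, product 0.03340; [4] prior 0.2, lik 0.227, product 0.04540; [5] prior 0.2, lik 0.04, product 0.008000.
Normalizing constant = 0.17060; the posterior for Machine 2 is its product over the sum, 0.06820/0.17060 = 0.400.

Posterior probability ≈ 0.400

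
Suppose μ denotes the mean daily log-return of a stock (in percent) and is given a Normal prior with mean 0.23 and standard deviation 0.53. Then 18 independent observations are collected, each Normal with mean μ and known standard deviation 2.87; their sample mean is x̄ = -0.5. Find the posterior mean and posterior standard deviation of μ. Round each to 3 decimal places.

Posterior mean ≈ -0.048; posterior SD ≈ 0.417

With known σ, the Normal prior is conjugate. Weight on the data is w = (n/σ²)/(n/σ² + 1/τ₀²) = 2.18529/(2.18529+3.55999) = 0.38036.
Posterior mean = w·x̄ + (1−w)·μ₀ = 0.38036·-0.5 + 0.61964·0.23 = -0.048. Posterior variance = 1/(2.18529+3.55999) = 0.174056, so SD = 0.417.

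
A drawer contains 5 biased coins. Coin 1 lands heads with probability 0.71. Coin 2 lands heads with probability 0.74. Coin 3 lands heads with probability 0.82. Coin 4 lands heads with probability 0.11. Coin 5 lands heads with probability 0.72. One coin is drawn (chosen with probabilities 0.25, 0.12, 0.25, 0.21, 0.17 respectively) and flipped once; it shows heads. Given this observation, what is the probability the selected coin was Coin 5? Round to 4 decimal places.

Posterior probability ≈ 0.1984

P(heads|C1) = 0.71; P(heads|C2) = 0.74; P(heads|C3) = 0.82; P(heads|C4) = 0.11; P(heads|C5) = 0.72.
Prior × likelihood for each source: 0.25·0.71=0.1775, 0.12·0.74=0.08880, 0.25·0.82=0.2050, 0.21·0.11=0.02310, 0.17·0.72=0.1224. Summing gives P(heads) = 0.61680.
P(Coin 5 | heads) = 0.1224 / 0.61680 = 0.1984.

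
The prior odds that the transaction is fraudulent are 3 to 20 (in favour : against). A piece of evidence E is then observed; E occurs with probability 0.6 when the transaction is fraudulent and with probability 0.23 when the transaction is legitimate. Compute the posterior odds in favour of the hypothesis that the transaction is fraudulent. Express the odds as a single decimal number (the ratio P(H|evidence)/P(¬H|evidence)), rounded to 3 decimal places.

Prior odds = 3/20 = 0.15000. In log-odds, ln(0.15000) = -1.8971.
Add log likelihood ratio: ln(2.6087) = 0.95885.
Posterior log-odds = -0.93827, so posterior odds = exp(-0.93827) = 0.39130.

Posterior odds ≈ 0.391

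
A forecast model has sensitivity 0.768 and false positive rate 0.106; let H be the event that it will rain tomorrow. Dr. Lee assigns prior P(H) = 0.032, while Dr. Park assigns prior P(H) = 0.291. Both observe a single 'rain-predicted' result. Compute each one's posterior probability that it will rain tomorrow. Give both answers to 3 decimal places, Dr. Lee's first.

Dr. Lee: 0.193; Dr. Park: 0.748

P('+'|H) = 0.768, P('+'|¬H) = 0.106.
Dr. Lee: numerator 0.768·0.032 = 0.024576; evidence = 0.024576+0.106·0.968 = 0.12718; posterior = 0.193.
Dr. Park: numerator 0.768·0.291 = 0.22349; evidence = 0.22349+0.106·0.709 = 0.29864; posterior = 0.748.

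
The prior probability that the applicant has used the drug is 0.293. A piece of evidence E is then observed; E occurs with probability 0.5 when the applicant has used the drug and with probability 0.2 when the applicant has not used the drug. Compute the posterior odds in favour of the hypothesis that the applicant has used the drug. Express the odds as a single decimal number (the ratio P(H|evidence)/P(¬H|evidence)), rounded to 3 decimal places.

Posterior odds ≈ 1.036

Prior odds = 0.293/(1−0.293) = 0.41443. In log-odds, ln(0.41443) = -0.88086.
Add log likelihood ratio: ln(2.5000) = 0.91629.
Posterior log-odds = 0.035433, so posterior odds = exp(0.035433) = 1.0361.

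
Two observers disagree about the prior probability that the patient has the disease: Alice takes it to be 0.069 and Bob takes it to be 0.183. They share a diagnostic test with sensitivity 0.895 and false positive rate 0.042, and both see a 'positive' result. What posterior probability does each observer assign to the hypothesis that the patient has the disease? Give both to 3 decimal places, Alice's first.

The likelihood ratio for a 'positive' result is 0.895/0.042 = 21.310.
Alice: prior odds 0.069/0.931 = 0.074114; posterior odds 1.5793; posterior probability 0.612.
Bob: prior odds 0.183/0.817 = 0.22399; posterior odds 4.7731; posterior probability 0.827.

Alice: 0.612; Bob: 0.827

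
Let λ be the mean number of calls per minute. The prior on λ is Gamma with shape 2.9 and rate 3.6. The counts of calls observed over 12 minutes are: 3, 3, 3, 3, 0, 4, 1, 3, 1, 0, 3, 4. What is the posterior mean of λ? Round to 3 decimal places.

The Poisson likelihood adds the total count to the shape and the number of exposure periods to the rate. Here ∑xᵢ = 28 and n = 12, so shape 2.9→30.9 and rate 3.6→15.6.
Posterior mean = shape/rate = 30.9/15.6 = 1.981.

Posterior mean ≈ 1.981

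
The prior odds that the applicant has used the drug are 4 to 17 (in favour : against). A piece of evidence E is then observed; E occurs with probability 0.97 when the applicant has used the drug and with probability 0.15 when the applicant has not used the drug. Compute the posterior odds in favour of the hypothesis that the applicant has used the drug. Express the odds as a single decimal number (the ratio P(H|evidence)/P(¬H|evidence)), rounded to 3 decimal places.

Posterior odds ≈ 1.522

Prior odds = 4/17 = 0.23529.
Likelihood ratio for E = 0.97/0.15 = 6.4667.
Posterior odds = prior odds × LR = 1.5216.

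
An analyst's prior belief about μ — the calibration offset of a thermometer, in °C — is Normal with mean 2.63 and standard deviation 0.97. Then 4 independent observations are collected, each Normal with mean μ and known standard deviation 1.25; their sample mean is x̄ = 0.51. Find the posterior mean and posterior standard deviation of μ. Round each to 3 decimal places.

With known σ, the Normal prior is conjugate. Weight on the data is w = (n/σ²)/(n/σ² + 1/τ₀²) = 2.56000/(2.56000+1.06281) = 0.70663.
Posterior mean = w·x̄ + (1−w)·μ₀ = 0.70663·0.51 + 0.29337·2.63 = 1.132. Posterior variance = 1/(2.56000+1.06281) = 0.276029, so SD = 0.525.

Posterior mean ≈ 1.132; posterior SD ≈ 0.525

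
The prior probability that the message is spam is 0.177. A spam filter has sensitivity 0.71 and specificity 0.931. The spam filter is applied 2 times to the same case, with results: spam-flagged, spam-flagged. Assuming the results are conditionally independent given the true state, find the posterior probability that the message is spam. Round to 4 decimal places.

Posterior P(H) ≈ 0.9579

With H the event that the message is spam, the joint likelihood of the observed sequence is P(data|H) = 0.71·0.71 = 0.50410 and P(data|¬H) = 0.069·0.069 = 0.0047610.
Bayes: P(H|data) = 0.177·0.50410 / (0.177·0.50410 + 0.823·0.0047610) = 0.089226/0.093144 = 0.9579.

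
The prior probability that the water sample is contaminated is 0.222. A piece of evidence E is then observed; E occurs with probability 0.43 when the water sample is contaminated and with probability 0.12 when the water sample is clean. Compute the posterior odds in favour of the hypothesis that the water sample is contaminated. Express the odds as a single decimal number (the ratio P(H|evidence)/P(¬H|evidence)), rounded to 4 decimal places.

Prior odds = 0.222/(1−0.222) = 0.28535.
Likelihood ratio for E = 0.43/0.12 = 3.5833.
Posterior odds = prior odds × LR = 1.0225.

Posterior odds ≈ 1.0225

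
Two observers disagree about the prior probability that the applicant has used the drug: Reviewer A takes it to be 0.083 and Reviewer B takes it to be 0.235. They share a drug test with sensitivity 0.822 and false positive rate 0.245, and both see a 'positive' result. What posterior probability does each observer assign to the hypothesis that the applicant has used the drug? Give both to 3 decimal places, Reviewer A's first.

P('+'|H) = 0.822, P('+'|¬H) = 0.245.
Reviewer A: numerator 0.822·0.083 = 0.068226; evidence = 0.068226+0.245·0.917 = 0.29289; posterior = 0.233.
Reviewer B: numerator 0.822·0.235 = 0.19317; evidence = 0.19317+0.245·0.765 = 0.38060; posterior = 0.508.

Reviewer A: 0.233; Reviewer B: 0.508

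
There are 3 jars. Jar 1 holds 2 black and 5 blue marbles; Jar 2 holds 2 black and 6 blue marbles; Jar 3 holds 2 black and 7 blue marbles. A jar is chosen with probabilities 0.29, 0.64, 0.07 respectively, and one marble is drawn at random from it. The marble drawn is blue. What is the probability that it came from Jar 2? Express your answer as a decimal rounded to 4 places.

Posterior probability ≈ 0.6473

Tabulate prior·likelihood by source: [1] prior 0.29, lik 0.7143, product 0.2071; [2] prior 0.64, lik 0.75, product 0.4800; [3] prior 0.07, lik 0.7778, product 0.05444.
Normalizing constant = 0.74159; the posterior for Jar 2 is its product over the sum, 0.4800/0.74159 = 0.6473.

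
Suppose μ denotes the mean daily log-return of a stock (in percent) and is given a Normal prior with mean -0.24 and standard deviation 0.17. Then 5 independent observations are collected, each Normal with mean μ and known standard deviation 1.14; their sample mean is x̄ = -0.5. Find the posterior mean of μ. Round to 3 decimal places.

Prior precision 1/τ₀² = 1/0.17² = 34.6021; data precision n/σ² = 5/1.14² = 3.84734.
Posterior precision = 34.6021 + 3.84734 = 38.4494.
Posterior mean = (34.6021·-0.24 + 3.84734·-0.5) / 38.4494 = -0.266.

Posterior mean ≈ -0.266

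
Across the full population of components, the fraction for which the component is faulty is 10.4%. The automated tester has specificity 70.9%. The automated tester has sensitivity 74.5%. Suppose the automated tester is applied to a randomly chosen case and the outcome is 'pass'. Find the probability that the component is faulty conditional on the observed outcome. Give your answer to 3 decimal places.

Let H be the event that the component is faulty. P(H) = 0.104, so P(¬H) = 0.896. With E the 'pass' result, P(E|H) = 0.255 and P(E|¬H) = 0.709.
P(E) = 0.255·0.104 + 0.709·0.896 = 0.026520 + 0.63526 = 0.66178.
By Bayes' theorem, P(H|E) = 0.026520 / 0.66178 = 0.040.

P(H | E) ≈ 0.040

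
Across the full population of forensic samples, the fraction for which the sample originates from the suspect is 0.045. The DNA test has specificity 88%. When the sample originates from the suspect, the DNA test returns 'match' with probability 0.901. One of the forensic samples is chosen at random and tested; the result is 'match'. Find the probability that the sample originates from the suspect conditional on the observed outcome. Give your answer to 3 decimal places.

Write H for 'the sample originates from the suspect'. Prior odds H:¬H = 0.045/0.955 = 0.047120. For the 'match' outcome, the likelihood ratio is 0.901/0.12 = 7.5083.
Posterior odds = 0.047120 × 7.5083 = 0.35380, so P(H|E) = 0.35380/(1+0.35380) = 0.261.

P(H | E) ≈ 0.261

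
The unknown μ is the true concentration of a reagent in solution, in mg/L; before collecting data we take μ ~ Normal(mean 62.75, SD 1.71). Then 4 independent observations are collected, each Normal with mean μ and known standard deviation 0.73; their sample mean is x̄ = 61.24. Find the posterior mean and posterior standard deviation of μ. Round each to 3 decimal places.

Posterior mean ≈ 61.306; posterior SD ≈ 0.357

Prior precision 1/τ₀² = 1/1.71² = 0.341986; data precision n/σ² = 4/0.73² = 7.50610.
Posterior precision = 0.341986 + 7.50610 = 7.84808, giving posterior SD = 1/√7.84808 = 0.357.
Posterior mean = (0.341986·62.75 + 7.50610·61.24) / 7.84808 = 61.306.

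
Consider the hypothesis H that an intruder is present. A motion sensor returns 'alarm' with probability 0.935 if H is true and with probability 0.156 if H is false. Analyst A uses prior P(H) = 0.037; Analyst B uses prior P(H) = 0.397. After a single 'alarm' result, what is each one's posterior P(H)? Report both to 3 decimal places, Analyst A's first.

Analyst A: 0.187; Analyst B: 0.798

The likelihood ratio for an 'alarm' result is 0.935/0.156 = 5.9936.
Analyst A: prior odds 0.037/0.963 = 0.038422; posterior odds 0.23028; posterior probability 0.187.
Analyst B: prior odds 0.397/0.603 = 0.65837; posterior odds 3.9460; posterior probability 0.798.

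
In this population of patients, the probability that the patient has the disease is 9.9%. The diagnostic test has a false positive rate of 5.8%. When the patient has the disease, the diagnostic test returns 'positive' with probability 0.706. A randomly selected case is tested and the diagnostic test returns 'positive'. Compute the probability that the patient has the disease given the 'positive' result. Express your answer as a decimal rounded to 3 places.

Write H for 'the patient has the disease'. Prior odds H:¬H = 0.099/0.901 = 0.10988. For the 'positive' outcome, the likelihood ratio is 0.706/0.058 = 12.172.
Posterior odds = 0.10988 × 12.172 = 1.3375, so P(H|E) = 1.3375/(1+1.3375) = 0.572.

P(H | E) ≈ 0.572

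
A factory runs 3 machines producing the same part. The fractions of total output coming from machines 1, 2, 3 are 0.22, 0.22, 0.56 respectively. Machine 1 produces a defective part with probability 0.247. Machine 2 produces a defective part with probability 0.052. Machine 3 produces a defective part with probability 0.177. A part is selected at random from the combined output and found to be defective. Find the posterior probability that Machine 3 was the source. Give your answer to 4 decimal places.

Posterior probability ≈ 0.6011

P(defective|M1) = 0.247; P(defective|M2) = 0.052; P(defective|M3) = 0.177.
Prior × likelihood for each source: 0.22·0.247=0.05434, 0.22·0.052=0.01144, 0.56·0.177=0.09912. Summing gives P(defective) = 0.16490.
P(Machine 3 | defective) = 0.09912 / 0.16490 = 0.6011.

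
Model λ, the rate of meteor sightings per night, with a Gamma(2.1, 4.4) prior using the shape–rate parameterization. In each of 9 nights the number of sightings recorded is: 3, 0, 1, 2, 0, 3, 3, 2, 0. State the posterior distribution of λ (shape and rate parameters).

The Poisson likelihood adds the total count to the shape and the number of exposure periods to the rate. Here ∑xᵢ = 14 and n = 9, so shape 2.1→16.1 and rate 4.4→13.4.

Posterior: Gamma(shape=16.1, rate=13.4)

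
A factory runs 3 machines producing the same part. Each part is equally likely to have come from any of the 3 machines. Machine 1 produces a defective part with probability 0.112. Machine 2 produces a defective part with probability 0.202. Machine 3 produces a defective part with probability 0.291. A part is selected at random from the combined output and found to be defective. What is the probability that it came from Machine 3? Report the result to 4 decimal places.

P(defective|M1) = 0.112; P(defective|M2) = 0.202; P(defective|M3) = 0.291.
Prior × likelihood for each source: 0.333333·0.112=0.03733, 0.333333·0.202=0.06733, 0.333333·0.291=0.09700. Summing gives P(defective) = 0.20167.
P(Machine 3 | defective) = 0.09700 / 0.20167 = 0.4810.

Posterior probability ≈ 0.4810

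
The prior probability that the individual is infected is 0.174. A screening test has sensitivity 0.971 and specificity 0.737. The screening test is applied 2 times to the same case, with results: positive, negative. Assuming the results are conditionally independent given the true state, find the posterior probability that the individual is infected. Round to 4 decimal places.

With H the event that the individual is infected, the joint likelihood of the observed sequence is P(data|H) = 0.971·0.029 = 0.028159 and P(data|¬H) = 0.263·0.737 = 0.19383.
Bayes: P(H|data) = 0.174·0.028159 / (0.174·0.028159 + 0.826·0.19383) = 0.0048997/0.16500 = 0.0297.

Posterior P(H) ≈ 0.0297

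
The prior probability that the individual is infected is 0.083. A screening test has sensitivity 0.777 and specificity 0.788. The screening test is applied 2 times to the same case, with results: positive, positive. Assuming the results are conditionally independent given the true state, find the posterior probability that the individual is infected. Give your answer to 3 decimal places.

Let H be the event that the individual is infected; start with P(H) = 0.083. P('positive'|H) = 0.777, P('positive'|¬H) = 0.212.
Update on result 1 ('positive'): P(H) ← 0.777·0.0830 / (0.777·0.0830 + 0.212·0.9170) = 0.064491/0.25889 = 0.2491.
Update on result 2 ('positive'): P(H) ← 0.777·0.2491 / (0.777·0.2491 + 0.212·0.7509) = 0.19355/0.35274 = 0.5487.

Posterior P(H) ≈ 0.549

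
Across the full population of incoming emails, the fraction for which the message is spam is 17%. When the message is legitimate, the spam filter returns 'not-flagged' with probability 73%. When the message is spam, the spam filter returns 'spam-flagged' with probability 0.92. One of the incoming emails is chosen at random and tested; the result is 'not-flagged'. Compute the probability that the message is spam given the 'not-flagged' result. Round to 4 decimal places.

P(H | E) ≈ 0.0220

Write H for 'the message is spam'. Prior odds H:¬H = 0.17/0.83 = 0.20482. For the 'not-flagged' outcome, the likelihood ratio is 0.08/0.73 = 0.10959.
Posterior odds = 0.20482 × 0.10959 = 0.022446, so P(H|E) = 0.022446/(1+0.022446) = 0.0220.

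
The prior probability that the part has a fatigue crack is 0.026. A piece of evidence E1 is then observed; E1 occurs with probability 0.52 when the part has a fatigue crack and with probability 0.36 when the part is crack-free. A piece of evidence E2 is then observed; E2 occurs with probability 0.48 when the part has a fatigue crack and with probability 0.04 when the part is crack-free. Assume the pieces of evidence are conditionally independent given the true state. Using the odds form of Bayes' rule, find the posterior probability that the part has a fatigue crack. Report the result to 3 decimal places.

Posterior probability ≈ 0.316

Prior odds = 0.026/(1−0.026) = 0.026694.
Likelihood ratio for E1 = 0.52/0.36 = 1.4444.
Likelihood ratio for E2 = 0.48/0.04 = 12.000.
Posterior odds = prior odds × LR₁ × LR₂ = 0.46270.
Posterior probability = odds/(1+odds) = 0.46270/1.4627 = 0.316.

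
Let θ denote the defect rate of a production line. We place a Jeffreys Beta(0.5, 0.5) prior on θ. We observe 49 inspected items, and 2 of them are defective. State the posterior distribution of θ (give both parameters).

The binomial likelihood is conjugate to the Beta prior: with 2 successes and 47 failures, the posterior is Beta(0.5+2, 0.5+47) = Beta(2.5, 47.5).

Posterior: Beta(2.5, 47.5)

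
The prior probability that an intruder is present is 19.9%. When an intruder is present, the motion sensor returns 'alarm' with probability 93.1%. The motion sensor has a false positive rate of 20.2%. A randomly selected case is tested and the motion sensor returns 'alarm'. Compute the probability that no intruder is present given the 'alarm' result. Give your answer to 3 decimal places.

P(¬H | E) ≈ 0.466

Write H for 'an intruder is present'. Prior odds H:¬H = 0.199/0.801 = 0.24844. For the 'alarm' outcome, the likelihood ratio is 0.931/0.202 = 4.6089.
Posterior odds = 0.24844 × 4.6089 = 1.1450, so P(H|E) = 1.1450/(1+1.1450) = 0.534. Then P(¬H|E) = 1 − 0.534 = 0.466.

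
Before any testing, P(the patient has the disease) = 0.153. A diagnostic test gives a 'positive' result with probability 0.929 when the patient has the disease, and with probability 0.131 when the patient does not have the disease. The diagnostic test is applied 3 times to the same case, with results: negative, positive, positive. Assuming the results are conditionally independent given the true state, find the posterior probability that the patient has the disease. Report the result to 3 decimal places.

Posterior P(H) ≈ 0.426

With H the event that the patient has the disease, the joint likelihood of the observed sequence is P(data|H) = 0.071·0.929·0.929 = 0.061276 and P(data|¬H) = 0.869·0.131·0.131 = 0.014913.
Bayes: P(H|data) = 0.153·0.061276 / (0.153·0.061276 + 0.847·0.014913) = 0.0093752/0.022006 = 0.4260.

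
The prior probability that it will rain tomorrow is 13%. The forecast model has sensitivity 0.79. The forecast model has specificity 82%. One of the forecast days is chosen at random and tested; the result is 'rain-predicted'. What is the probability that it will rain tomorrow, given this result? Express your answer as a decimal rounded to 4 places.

Write H for 'it will rain tomorrow'. Prior odds H:¬H = 0.13/0.87 = 0.14943. For the 'rain-predicted' outcome, the likelihood ratio is 0.79/0.18 = 4.3889.
Posterior odds = 0.14943 × 4.3889 = 0.65581, so P(H|E) = 0.65581/(1+0.65581) = 0.3961.

P(H | E) ≈ 0.3961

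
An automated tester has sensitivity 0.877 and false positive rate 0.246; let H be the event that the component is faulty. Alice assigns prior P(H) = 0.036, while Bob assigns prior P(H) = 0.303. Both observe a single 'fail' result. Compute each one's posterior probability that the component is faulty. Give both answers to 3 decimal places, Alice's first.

P('+'|H) = 0.877, P('+'|¬H) = 0.246.
Alice: numerator 0.877·0.036 = 0.031572; evidence = 0.031572+0.246·0.964 = 0.26872; posterior = 0.117.
Bob: numerator 0.877·0.303 = 0.26573; evidence = 0.26573+0.246·0.697 = 0.43719; posterior = 0.608.

Alice: 0.117; Bob: 0.608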